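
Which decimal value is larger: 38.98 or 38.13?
38.98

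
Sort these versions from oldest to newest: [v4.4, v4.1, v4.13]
[v4.1, v4.4, v4.13]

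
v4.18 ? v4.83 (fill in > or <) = <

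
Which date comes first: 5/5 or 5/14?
5/5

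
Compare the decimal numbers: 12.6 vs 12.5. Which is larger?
12.6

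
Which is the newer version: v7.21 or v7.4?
v7.21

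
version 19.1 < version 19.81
True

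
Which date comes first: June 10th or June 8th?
June 8th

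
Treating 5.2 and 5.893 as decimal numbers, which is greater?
5.893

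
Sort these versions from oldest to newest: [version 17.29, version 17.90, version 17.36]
[version 17.29, version 17.36, version 17.90]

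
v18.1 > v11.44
True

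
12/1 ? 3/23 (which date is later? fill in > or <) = >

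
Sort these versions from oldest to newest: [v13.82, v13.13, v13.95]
[v13.13, v13.82, v13.95]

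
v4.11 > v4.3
True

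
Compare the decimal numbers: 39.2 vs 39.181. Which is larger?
39.2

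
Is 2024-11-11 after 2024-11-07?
Yes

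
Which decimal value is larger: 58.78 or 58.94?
58.94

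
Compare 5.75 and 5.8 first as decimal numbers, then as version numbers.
As decimals: 5.75 < 5.8. As versions: v5.75 > v5.8 (minor version 75 > 8).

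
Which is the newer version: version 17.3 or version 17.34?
version 17.34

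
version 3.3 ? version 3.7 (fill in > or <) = <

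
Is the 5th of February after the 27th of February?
No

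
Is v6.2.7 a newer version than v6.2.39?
No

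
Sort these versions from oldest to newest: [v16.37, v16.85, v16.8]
[v16.8, v16.37, v16.85]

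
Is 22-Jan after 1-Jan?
Yes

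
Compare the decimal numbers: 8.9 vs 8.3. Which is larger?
8.9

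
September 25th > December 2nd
False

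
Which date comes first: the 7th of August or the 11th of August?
the 7th of August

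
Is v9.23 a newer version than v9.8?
Yes. Version numbers are compared segment by segment as integers, not as decimals: minor version 23 > 8, so v9.23 > v9.8 (even though the decimal 9.23 < 9.8).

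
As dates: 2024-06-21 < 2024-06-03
False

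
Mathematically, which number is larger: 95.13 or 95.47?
95.47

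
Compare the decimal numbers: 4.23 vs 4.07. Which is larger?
4.23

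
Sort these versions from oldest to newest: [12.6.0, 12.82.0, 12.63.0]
[12.6.0, 12.63.0, 12.82.0]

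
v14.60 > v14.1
True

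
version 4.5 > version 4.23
False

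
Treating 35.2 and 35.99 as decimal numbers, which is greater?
35.99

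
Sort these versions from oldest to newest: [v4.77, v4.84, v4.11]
[v4.11, v4.77, v4.84]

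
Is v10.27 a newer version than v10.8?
Yes. Version numbers are compared segment by segment as integers, not as decimals: minor version 27 > 8, so v10.27 > v10.8 (even though the decimal 10.27 < 10.8).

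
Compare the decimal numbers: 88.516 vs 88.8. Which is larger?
88.8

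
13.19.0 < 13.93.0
True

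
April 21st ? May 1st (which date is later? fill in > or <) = <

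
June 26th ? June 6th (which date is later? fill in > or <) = >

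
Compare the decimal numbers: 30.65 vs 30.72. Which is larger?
30.72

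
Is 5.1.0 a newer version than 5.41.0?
No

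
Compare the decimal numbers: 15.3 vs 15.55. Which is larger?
15.55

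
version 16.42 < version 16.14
False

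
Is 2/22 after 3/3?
No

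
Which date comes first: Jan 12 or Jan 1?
Jan 1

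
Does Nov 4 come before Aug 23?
No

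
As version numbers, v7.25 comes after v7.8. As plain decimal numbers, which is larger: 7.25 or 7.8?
7.8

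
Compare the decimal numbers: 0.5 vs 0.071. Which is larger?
0.5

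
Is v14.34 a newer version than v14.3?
Yes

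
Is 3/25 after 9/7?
No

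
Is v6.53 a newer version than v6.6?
Yes. Version numbers are compared segment by segment as integers, not as decimals: minor version 53 > 6, so v6.53 > v6.6 (even though the decimal 6.53 < 6.6).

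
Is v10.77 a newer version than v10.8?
Yes. Version numbers are compared segment by segment as integers, not as decimals: minor version 77 > 8, so v10.77 > v10.8 (even though the decimal 10.77 < 10.8).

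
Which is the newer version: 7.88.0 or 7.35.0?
7.88.0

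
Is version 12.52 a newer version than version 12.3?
Yes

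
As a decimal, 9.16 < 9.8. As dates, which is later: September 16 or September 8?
September 16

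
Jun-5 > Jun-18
False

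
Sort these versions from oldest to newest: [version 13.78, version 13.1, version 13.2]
[version 13.1, version 13.2, version 13.78]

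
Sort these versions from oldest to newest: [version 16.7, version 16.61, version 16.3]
[version 16.3, version 16.7, version 16.61]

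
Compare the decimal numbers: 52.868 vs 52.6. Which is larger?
52.868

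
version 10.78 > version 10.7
True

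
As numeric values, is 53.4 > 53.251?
True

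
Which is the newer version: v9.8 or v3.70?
v9.8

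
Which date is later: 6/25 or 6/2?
6/25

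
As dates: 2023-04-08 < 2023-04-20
True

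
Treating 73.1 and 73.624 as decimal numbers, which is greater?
73.624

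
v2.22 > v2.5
True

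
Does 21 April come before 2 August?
Yes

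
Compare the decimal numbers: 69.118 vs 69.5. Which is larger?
69.5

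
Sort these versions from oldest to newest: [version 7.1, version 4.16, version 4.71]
[version 4.16, version 4.71, version 7.1]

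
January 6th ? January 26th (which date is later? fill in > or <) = <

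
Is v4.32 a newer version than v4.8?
Yes. Version numbers are compared segment by segment as integers, not as decimals: minor version 32 > 8, so v4.32 > v4.8 (even though the decimal 4.32 < 4.8).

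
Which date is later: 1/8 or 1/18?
1/18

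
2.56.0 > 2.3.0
True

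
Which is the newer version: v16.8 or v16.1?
v16.8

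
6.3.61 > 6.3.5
True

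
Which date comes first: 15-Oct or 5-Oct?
5-Oct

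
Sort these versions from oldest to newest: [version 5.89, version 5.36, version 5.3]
[version 5.3, version 5.36, version 5.89]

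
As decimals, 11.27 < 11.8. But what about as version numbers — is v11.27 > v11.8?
True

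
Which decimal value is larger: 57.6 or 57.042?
57.6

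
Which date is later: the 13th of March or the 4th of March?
the 13th of March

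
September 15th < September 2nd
False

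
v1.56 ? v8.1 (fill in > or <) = <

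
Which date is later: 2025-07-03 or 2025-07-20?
2025-07-20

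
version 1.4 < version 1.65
True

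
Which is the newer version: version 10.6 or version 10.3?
version 10.6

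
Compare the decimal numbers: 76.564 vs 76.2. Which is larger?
76.564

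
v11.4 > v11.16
False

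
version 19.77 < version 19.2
False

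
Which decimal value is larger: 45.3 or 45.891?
45.891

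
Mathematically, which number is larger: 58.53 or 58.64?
58.64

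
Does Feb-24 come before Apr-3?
Yes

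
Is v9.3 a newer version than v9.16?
No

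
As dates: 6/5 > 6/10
False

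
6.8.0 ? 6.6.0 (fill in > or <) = >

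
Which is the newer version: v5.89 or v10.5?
v10.5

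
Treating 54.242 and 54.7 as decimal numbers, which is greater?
54.7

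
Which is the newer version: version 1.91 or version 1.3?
version 1.91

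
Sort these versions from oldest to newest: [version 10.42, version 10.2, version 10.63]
[version 10.2, version 10.42, version 10.63]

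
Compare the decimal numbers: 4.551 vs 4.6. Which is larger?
4.6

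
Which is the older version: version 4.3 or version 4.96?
version 4.3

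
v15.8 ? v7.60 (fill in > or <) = >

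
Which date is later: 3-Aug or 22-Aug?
22-Aug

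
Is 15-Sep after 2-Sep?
Yes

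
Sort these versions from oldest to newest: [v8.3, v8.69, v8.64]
[v8.3, v8.64, v8.69]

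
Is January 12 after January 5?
Yes. Day 12 comes after day 5 in January — this is a date comparison, not a decimal one (the decimal 1.12 would be smaller than 1.5).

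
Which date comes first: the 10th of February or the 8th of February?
the 8th of February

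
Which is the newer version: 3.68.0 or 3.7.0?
3.68.0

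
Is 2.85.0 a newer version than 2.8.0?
Yes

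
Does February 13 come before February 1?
No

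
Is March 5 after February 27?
Yes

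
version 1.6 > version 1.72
False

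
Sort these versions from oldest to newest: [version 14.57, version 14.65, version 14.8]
[version 14.8, version 14.57, version 14.65]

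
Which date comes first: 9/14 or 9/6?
9/6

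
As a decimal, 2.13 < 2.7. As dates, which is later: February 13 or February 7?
February 13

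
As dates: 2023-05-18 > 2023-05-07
True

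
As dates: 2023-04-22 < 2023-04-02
False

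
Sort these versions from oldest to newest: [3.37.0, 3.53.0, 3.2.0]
[3.2.0, 3.37.0, 3.53.0]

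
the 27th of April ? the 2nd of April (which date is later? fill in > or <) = >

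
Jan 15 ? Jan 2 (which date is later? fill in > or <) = >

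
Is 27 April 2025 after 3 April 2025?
Yes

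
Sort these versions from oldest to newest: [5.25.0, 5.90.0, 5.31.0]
[5.25.0, 5.31.0, 5.90.0]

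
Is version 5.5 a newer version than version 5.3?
Yes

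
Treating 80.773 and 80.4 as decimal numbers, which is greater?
80.773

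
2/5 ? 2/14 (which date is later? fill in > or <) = <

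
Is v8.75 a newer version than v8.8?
Yes. Version numbers are compared segment by segment as integers, not as decimals: minor version 75 > 8, so v8.75 > v8.8 (even though the decimal 8.75 < 8.8).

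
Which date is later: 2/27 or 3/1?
3/1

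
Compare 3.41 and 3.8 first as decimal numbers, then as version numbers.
As decimals: 3.41 < 3.8. As versions: v3.41 > v3.8 (minor version 41 > 8).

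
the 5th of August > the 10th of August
False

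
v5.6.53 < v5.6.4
False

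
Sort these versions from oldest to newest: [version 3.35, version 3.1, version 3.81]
[version 3.1, version 3.35, version 3.81]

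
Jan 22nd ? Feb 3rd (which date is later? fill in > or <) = <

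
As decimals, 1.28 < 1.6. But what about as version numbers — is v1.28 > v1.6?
True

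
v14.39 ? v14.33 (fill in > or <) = >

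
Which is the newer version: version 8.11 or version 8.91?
version 8.91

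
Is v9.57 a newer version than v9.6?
Yes. Version numbers are compared segment by segment as integers, not as decimals: minor version 57 > 6, so v9.57 > v9.6 (even though the decimal 9.57 < 9.6).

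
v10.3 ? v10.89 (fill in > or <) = <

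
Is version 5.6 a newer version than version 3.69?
Yes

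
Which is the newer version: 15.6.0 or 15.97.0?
15.97.0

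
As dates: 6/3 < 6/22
True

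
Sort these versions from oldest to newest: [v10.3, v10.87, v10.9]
[v10.3, v10.9, v10.87]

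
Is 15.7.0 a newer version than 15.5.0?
Yes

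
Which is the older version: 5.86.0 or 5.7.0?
5.7.0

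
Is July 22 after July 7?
Yes. Day 22 comes after day 7 in July — this is a date comparison, not a decimal one (the decimal 7.22 would be smaller than 7.7).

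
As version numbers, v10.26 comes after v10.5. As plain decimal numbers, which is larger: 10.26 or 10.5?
10.5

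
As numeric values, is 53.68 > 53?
True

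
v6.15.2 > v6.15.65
False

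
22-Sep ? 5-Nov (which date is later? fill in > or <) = <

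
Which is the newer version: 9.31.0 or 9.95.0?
9.95.0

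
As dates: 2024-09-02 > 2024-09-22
False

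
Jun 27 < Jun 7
False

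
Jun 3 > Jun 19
False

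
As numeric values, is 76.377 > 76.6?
False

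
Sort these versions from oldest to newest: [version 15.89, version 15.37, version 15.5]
[version 15.5, version 15.37, version 15.89]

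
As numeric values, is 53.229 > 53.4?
False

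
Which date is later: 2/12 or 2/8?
2/12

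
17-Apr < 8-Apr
False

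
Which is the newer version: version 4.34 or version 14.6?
version 14.6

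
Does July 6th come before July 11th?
Yes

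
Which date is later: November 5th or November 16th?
November 16th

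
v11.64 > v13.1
False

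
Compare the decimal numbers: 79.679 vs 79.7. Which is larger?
79.7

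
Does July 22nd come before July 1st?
No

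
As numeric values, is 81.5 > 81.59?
False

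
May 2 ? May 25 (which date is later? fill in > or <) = <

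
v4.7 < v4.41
True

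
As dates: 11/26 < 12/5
True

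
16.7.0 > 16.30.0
False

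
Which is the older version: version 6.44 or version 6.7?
version 6.7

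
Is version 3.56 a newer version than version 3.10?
Yes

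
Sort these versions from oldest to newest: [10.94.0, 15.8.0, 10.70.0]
[10.70.0, 10.94.0, 15.8.0]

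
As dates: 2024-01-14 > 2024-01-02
True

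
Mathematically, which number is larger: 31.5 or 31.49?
31.5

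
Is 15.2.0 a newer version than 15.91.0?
No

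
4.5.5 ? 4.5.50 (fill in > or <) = <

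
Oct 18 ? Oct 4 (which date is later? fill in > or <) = >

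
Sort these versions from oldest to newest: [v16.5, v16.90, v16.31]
[v16.5, v16.31, v16.90]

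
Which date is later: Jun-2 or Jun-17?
Jun-17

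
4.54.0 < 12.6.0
True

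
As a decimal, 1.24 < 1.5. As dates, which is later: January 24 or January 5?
January 24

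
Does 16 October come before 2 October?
No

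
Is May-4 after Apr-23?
Yes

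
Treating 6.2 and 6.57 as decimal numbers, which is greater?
6.57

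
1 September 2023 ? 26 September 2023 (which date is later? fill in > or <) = <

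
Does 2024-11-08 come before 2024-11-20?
Yes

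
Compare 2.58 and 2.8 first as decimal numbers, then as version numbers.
As decimals: 2.58 < 2.8. As versions: v2.58 > v2.8 (minor version 58 > 8).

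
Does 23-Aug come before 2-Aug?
No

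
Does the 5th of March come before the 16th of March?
Yes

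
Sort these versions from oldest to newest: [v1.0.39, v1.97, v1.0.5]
[v1.0.5, v1.0.39, v1.97]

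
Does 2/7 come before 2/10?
Yes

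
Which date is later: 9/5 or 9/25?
9/25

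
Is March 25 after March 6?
Yes. Day 25 comes after day 6 in March — this is a date comparison, not a decimal one (the decimal 3.25 would be smaller than 3.6).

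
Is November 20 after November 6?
Yes. Day 20 comes after day 6 in November — this is a date comparison, not a decimal one (the decimal 11.20 would be smaller than 11.6).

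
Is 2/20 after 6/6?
No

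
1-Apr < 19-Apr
True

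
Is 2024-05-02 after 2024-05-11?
No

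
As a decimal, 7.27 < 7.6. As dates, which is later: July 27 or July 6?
July 27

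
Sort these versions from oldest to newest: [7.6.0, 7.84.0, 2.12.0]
[2.12.0, 7.6.0, 7.84.0]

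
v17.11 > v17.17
False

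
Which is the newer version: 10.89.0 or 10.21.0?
10.89.0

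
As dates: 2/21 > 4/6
False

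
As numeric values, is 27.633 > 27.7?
False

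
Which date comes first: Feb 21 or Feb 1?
Feb 1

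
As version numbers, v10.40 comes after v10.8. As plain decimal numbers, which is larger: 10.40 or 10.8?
10.8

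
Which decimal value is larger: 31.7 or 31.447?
31.7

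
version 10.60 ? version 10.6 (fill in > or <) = >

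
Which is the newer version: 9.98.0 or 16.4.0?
16.4.0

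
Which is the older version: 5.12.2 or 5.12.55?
5.12.2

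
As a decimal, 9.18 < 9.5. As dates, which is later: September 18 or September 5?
September 18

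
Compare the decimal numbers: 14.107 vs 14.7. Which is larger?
14.7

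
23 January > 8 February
False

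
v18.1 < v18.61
True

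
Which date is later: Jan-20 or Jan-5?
Jan-20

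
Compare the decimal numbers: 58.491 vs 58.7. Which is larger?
58.7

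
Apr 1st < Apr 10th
True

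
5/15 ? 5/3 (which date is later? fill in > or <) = >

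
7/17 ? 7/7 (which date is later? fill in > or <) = >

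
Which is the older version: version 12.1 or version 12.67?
version 12.1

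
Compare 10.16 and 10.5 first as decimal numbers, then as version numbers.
As decimals: 10.16 < 10.5. As versions: v10.16 > v10.5 (minor version 16 > 5).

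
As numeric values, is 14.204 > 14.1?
True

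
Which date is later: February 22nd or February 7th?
February 22nd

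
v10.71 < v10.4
False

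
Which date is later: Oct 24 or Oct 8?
Oct 24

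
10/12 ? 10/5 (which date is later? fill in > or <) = >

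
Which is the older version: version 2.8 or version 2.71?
version 2.8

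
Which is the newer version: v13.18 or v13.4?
v13.18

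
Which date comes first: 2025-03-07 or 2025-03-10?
2025-03-07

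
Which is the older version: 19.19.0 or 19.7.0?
19.7.0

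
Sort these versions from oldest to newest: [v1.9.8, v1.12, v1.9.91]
[v1.9.8, v1.9.91, v1.12]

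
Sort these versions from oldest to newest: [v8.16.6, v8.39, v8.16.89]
[v8.16.6, v8.16.89, v8.39]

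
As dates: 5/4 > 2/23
True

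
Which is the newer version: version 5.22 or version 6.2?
version 6.2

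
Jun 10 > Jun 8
True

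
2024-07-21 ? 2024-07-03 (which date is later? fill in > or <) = >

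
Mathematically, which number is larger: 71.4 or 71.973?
71.973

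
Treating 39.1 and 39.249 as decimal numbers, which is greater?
39.249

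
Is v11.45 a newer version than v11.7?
Yes. Version numbers are compared segment by segment as integers, not as decimals: minor version 45 > 7, so v11.45 > v11.7 (even though the decimal 11.45 < 11.7).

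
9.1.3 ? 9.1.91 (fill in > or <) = <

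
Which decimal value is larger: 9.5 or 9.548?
9.548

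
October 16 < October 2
False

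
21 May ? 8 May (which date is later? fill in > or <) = >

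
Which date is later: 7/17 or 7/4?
7/17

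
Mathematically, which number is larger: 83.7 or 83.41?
83.7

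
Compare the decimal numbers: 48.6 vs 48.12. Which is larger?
48.6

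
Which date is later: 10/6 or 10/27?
10/27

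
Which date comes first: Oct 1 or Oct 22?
Oct 1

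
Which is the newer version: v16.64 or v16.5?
v16.64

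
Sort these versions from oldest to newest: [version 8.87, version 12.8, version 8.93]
[version 8.87, version 8.93, version 12.8]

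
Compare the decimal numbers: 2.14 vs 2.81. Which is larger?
2.81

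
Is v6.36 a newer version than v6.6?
Yes. Version numbers are compared segment by segment as integers, not as decimals: minor version 36 > 6, so v6.36 > v6.6 (even though the decimal 6.36 < 6.6).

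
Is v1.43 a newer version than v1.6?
Yes. Version numbers are compared segment by segment as integers, not as decimals: minor version 43 > 6, so v1.43 > v1.6 (even though the decimal 1.43 < 1.6).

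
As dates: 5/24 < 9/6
True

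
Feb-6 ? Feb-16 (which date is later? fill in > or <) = <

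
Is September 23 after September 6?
Yes. Day 23 comes after day 6 in September — this is a date comparison, not a decimal one (the decimal 9.23 would be smaller than 9.6).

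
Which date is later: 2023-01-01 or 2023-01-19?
2023-01-19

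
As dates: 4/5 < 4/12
True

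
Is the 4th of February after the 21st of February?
No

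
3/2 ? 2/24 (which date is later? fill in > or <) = >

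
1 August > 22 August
False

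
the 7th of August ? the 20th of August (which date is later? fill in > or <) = <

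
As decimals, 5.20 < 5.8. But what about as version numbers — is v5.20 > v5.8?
True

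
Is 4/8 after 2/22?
Yes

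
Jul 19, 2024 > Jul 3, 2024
True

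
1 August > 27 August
False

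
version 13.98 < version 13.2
False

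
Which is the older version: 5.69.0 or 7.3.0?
5.69.0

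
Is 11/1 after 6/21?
Yes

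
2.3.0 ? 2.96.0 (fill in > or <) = <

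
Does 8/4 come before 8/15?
Yes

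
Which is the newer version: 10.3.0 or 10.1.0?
10.3.0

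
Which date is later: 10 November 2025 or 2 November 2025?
10 November 2025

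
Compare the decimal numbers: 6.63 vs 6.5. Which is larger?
6.63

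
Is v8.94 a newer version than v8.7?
Yes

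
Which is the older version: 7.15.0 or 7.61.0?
7.15.0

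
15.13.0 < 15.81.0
True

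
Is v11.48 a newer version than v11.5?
Yes. Version numbers are compared segment by segment as integers, not as decimals: minor version 48 > 5, so v11.48 > v11.5 (even though the decimal 11.48 < 11.5).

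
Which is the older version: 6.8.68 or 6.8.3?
6.8.3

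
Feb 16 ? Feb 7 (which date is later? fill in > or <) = >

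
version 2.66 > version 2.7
True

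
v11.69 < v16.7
True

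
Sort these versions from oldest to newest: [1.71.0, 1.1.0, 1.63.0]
[1.1.0, 1.63.0, 1.71.0]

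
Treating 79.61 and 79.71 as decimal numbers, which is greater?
79.71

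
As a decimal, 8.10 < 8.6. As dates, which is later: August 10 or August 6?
August 10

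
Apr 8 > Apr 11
False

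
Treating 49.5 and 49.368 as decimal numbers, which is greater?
49.5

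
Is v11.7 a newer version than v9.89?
Yes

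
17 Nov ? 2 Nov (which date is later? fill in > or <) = >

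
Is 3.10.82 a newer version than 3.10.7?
Yes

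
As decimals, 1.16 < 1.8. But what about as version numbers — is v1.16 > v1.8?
True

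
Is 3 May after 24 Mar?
Yes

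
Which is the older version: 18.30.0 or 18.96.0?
18.30.0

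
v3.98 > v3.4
True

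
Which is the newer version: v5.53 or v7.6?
v7.6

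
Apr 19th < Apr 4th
False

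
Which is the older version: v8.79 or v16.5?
v8.79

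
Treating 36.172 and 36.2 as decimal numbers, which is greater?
36.2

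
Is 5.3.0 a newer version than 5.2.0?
Yes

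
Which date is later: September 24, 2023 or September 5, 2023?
September 24, 2023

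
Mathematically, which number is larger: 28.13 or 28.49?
28.49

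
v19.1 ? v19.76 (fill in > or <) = <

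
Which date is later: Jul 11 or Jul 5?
Jul 11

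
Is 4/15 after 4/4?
Yes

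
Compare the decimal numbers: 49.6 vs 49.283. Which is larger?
49.6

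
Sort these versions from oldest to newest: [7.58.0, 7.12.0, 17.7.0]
[7.12.0, 7.58.0, 17.7.0]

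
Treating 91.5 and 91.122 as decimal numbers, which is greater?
91.5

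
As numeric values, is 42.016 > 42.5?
False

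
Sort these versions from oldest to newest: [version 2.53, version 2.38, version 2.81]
[version 2.38, version 2.53, version 2.81]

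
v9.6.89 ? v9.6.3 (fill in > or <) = >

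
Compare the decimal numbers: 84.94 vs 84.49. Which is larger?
84.94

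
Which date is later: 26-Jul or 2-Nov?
2-Nov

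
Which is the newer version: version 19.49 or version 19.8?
version 19.49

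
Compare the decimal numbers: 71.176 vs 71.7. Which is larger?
71.7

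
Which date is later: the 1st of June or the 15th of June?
the 15th of June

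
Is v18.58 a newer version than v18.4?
Yes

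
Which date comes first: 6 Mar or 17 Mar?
6 Mar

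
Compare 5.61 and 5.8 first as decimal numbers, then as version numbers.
As decimals: 5.61 < 5.8. As versions: v5.61 > v5.8 (minor version 61 > 8).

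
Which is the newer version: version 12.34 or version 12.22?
version 12.34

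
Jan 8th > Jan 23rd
False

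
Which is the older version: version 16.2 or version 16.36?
version 16.2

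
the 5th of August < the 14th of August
True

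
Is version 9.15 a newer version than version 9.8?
Yes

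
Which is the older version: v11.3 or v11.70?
v11.3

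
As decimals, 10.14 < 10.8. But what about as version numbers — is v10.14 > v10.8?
True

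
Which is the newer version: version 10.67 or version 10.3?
version 10.67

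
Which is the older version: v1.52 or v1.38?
v1.38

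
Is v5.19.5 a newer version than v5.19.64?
No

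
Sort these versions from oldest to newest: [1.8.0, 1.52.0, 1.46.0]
[1.8.0, 1.46.0, 1.52.0]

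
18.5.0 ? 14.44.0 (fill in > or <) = >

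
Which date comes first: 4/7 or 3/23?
3/23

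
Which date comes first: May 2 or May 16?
May 2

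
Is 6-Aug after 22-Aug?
No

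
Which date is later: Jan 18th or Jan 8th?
Jan 18th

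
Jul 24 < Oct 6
True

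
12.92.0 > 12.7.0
True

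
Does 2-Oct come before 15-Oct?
Yes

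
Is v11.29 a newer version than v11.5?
Yes. Version numbers are compared segment by segment as integers, not as decimals: minor version 29 > 5, so v11.29 > v11.5 (even though the decimal 11.29 < 11.5).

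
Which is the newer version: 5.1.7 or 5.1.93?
5.1.93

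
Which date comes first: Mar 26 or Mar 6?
Mar 6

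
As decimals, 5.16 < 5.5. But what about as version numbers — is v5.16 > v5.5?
True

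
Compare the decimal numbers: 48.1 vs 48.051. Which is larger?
48.1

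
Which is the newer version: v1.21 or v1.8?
v1.21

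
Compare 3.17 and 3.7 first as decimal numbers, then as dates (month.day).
As decimals: 3.17 < 3.7. As dates: 3/17 is later than 3/7 (day 17 > day 7).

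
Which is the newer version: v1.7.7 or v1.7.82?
v1.7.82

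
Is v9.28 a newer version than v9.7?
Yes. Version numbers are compared segment by segment as integers, not as decimals: minor version 28 > 7, so v9.28 > v9.7 (even though the decimal 9.28 < 9.7).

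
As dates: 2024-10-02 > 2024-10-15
False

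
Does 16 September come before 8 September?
No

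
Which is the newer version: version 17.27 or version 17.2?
version 17.27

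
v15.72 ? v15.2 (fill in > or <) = >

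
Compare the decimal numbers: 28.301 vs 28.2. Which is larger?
28.301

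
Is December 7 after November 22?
Yes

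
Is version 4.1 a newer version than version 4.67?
No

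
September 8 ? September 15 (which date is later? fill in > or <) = <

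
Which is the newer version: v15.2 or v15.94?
v15.94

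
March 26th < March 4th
False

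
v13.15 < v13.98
True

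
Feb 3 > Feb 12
False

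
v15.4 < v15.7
True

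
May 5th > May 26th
False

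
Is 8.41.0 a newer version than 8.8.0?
Yes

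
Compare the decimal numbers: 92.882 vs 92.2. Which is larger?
92.882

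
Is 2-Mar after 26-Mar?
No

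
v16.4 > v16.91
False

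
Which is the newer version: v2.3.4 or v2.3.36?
v2.3.36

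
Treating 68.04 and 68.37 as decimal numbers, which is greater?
68.37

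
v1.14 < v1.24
True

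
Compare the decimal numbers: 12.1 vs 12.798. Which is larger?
12.798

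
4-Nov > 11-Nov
False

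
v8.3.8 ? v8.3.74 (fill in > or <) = <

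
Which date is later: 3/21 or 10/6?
10/6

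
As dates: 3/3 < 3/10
True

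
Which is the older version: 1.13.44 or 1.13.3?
1.13.3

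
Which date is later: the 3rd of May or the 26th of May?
the 26th of May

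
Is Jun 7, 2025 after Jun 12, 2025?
No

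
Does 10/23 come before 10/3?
No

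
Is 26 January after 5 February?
No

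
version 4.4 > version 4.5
False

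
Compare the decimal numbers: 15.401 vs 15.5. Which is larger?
15.5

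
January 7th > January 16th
False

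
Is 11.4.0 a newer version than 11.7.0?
No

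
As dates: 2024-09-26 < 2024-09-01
False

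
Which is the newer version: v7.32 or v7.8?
v7.32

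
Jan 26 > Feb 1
False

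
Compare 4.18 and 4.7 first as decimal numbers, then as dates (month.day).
As decimals: 4.18 < 4.7. As dates: 4/18 is later than 4/7 (day 18 > day 7).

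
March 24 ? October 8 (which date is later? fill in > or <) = <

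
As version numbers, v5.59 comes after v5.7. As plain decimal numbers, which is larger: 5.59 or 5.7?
5.7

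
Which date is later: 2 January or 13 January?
13 January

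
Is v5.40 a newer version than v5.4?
Yes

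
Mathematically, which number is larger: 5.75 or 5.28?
5.75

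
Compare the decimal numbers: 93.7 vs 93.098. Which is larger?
93.7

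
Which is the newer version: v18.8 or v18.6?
v18.8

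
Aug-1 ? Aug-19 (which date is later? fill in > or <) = <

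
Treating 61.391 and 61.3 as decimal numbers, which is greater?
61.391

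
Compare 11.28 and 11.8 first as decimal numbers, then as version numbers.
As decimals: 11.28 < 11.8. As versions: v11.28 > v11.8 (minor version 28 > 8).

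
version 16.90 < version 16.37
False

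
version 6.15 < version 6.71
True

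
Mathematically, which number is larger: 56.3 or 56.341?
56.341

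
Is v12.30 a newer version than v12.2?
Yes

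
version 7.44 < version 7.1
False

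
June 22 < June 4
False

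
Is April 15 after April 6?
Yes. Day 15 comes after day 6 in April — this is a date comparison, not a decimal one (the decimal 4.15 would be smaller than 4.6).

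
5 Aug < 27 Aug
True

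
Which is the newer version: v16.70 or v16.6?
v16.70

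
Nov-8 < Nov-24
True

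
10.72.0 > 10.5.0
True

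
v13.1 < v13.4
True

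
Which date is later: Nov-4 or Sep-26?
Nov-4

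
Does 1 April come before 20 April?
Yes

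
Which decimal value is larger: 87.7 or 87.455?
87.7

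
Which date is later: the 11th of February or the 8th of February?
the 11th of February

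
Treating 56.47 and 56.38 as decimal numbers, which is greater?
56.47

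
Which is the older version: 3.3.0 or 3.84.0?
3.3.0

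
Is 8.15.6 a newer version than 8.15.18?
No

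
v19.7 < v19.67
True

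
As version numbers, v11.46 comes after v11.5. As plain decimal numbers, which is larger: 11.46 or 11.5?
11.5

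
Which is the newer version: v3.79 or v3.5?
v3.79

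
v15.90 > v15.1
True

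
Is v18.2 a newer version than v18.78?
No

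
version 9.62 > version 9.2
True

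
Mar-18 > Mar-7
True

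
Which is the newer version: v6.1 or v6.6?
v6.6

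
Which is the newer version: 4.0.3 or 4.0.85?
4.0.85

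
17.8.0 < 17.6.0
False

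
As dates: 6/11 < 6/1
False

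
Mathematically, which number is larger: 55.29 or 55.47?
55.47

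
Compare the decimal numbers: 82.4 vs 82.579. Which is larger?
82.579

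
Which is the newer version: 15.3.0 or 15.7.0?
15.7.0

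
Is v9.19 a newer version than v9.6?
Yes. Version numbers are compared segment by segment as integers, not as decimals: minor version 19 > 6, so v9.19 > v9.6 (even though the decimal 9.19 < 9.6).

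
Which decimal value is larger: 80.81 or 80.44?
80.81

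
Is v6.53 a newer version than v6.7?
Yes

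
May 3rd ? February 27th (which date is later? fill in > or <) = >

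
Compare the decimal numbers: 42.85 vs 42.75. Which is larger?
42.85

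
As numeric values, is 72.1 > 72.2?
False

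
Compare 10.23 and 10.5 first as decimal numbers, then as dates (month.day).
As decimals: 10.23 < 10.5. As dates: 10/23 is later than 10/5 (day 23 > day 5).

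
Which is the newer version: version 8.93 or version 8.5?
version 8.93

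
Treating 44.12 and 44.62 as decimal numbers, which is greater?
44.62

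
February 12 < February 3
False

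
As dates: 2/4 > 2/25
False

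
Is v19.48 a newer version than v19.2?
Yes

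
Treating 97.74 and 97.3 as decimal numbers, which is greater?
97.74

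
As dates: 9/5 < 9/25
True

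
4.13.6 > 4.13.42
False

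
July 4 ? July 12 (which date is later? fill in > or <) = <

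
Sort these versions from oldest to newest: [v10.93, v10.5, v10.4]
[v10.4, v10.5, v10.93]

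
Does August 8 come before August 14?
Yes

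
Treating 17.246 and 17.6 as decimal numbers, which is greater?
17.6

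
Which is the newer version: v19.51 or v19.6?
v19.51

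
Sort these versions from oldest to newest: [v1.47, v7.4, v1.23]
[v1.23, v1.47, v7.4]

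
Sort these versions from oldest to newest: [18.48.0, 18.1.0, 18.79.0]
[18.1.0, 18.48.0, 18.79.0]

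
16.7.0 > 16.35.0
False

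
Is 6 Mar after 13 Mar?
No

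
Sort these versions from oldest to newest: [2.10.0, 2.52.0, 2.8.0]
[2.8.0, 2.10.0, 2.52.0]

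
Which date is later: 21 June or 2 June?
21 June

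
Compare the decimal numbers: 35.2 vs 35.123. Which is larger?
35.2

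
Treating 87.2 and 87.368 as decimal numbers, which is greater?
87.368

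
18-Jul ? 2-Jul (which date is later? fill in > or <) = >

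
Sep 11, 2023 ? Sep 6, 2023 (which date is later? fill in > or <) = >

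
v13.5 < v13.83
True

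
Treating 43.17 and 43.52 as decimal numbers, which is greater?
43.52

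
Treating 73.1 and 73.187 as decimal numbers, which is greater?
73.187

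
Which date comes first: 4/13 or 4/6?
4/6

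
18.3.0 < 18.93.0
True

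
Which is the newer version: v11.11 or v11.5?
v11.11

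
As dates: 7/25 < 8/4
True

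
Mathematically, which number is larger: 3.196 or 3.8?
3.8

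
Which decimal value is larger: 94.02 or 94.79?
94.79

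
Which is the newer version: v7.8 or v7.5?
v7.8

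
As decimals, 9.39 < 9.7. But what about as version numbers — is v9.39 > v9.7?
True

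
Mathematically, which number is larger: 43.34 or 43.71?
43.71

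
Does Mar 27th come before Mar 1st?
No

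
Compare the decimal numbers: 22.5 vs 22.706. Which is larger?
22.706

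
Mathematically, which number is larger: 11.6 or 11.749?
11.749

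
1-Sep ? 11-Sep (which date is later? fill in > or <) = <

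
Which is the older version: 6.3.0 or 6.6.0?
6.3.0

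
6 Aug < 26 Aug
True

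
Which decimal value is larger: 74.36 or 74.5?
74.5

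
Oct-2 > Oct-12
False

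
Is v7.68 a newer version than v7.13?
Yes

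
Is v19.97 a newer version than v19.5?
Yes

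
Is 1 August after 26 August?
No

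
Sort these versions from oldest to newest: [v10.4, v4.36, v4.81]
[v4.36, v4.81, v10.4]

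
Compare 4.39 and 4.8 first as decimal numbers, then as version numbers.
As decimals: 4.39 < 4.8. As versions: v4.39 > v4.8 (minor version 39 > 8).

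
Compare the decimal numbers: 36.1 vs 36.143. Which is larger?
36.143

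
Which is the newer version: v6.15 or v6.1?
v6.15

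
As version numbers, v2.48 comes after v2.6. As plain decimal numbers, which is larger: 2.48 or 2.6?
2.6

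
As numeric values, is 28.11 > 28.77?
False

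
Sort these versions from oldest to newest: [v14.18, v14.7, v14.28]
[v14.7, v14.18, v14.28]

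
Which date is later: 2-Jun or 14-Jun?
14-Jun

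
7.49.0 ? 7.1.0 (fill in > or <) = >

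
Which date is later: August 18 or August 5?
August 18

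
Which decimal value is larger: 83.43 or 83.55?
83.55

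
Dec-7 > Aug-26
True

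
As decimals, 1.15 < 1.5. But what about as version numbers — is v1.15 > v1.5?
True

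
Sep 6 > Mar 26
True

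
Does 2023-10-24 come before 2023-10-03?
No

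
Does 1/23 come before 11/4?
Yes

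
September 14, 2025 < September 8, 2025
False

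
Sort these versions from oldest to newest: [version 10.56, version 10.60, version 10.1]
[version 10.1, version 10.56, version 10.60]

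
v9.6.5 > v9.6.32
False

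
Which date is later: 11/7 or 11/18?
11/18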